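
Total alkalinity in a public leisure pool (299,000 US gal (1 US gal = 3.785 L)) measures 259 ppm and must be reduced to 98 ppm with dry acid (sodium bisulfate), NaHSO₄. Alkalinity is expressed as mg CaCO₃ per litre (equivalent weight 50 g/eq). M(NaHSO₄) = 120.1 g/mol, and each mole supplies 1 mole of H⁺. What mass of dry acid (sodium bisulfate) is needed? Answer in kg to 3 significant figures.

Volume: 299,000 US gal × 3.785 L/gal = 1,131,715 L.
Alkalinity to neutralize: (259 − 98) = 161 mg/L as CaCO₃ × 1,131,715 L = 182,200 g as CaCO₃.
Equivalents of H⁺ required: 182,200 ÷ 50 g/eq = 3644 eq = 3644 mol NaHSO₄.
Mass of NaHSO₄: 3644 × 120.1 = 437,700 g.

438 kg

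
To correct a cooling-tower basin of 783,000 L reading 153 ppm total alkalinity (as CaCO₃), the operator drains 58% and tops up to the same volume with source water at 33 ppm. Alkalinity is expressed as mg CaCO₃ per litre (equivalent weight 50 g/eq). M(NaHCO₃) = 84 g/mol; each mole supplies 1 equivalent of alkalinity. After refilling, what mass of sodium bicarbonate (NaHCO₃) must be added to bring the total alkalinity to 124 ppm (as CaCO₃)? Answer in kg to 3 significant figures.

53.4 kg

After draining 58% and refilling: 153 × 0.42 + 33 × 0.58 = 83.4 ppm.
Deficit to target: 124 − 83.4 = 40.6 mg/L.
As CaCO₃: 40.6 mg/L × 783,000 L = 31,790 g; ÷ 50 g/eq ÷ 1 = 635.8 mol NaHCO₃.
Mass: 635.8 × 84 = 53,410 g.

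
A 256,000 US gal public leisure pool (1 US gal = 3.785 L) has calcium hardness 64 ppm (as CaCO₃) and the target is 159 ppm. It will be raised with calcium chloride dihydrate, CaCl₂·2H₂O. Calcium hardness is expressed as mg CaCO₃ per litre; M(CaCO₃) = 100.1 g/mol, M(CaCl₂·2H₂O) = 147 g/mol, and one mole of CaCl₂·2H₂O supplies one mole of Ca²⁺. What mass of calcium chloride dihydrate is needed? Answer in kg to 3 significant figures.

135 kg

Volume: 256,000 US gal × 3.785 L/gal = 968,960 L.
Hardness to add: (159 − 64) = 95 mg/L as CaCO₃ × 968,960 L = 92,050 g as CaCO₃.
Moles of Ca²⁺ (1 mol Ca²⁺ ≡ 1 mol CaCO₃): 92,050 / 100.1 g/mol = 919.6 mol.
Mass of CaCl₂·2H₂O: 919.6 × 147 = 135,200 g.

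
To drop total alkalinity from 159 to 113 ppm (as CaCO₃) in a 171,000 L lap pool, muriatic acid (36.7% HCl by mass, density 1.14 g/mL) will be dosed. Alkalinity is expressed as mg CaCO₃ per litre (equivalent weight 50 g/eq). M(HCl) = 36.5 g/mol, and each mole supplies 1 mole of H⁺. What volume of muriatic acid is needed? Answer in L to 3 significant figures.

Alkalinity to neutralize: (159 − 113) = 46 mg/L as CaCO₃ × 171,000 L = 7866 g as CaCO₃.
Equivalents of H⁺ required: 7866 ÷ 50 g/eq = 157.3 eq = 157.3 mol HCl.
Mass of HCl: 157.3 × 36.5 = 5742 g.
Mass of 36.7% solution: 5742 / 0.367 = 15,650 g.
Volume: 15,650 g ÷ 1.14 g/mL = 13,720 mL.

13.7 L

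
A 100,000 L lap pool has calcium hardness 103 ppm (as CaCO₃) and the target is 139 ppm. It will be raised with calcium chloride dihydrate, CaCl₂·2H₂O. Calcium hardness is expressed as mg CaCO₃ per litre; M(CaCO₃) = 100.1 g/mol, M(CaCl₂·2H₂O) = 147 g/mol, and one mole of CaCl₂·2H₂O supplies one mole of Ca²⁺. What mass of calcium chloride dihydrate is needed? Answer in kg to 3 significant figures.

5.29 kg

Hardness to add: (139 − 103) = 36 mg/L as CaCO₃ × 100,000 L = 3600 g as CaCO₃.
Moles of Ca²⁺ (1 mol Ca²⁺ ≡ 1 mol CaCO₃): 3600 / 100.1 g/mol = 35.96 mol.
Mass of CaCl₂·2H₂O: 35.96 × 147 = 5287 g.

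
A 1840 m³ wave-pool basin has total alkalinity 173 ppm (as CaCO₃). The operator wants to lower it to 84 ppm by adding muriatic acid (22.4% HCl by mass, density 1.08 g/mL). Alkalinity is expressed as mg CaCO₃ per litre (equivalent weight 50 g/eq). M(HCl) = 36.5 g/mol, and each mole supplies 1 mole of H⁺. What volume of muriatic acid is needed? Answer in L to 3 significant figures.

494 L

Volume: 1840 m³ = 1,840,000 L.
Alkalinity to neutralize: (173 − 84) = 89 mg/L as CaCO₃ × 1,840,000 L = 163,800 g as CaCO₃.
Equivalents of H⁺ required: 163,800 ÷ 50 g/eq = 3275 eq = 3275 mol HCl.
Mass of HCl: 3275 × 36.5 = 119,500 g.
Mass of 22.4% solution: 119,500 / 0.224 = 533,700 g.
Volume: 533,700 g ÷ 1.08 g/mL = 494,200 mL.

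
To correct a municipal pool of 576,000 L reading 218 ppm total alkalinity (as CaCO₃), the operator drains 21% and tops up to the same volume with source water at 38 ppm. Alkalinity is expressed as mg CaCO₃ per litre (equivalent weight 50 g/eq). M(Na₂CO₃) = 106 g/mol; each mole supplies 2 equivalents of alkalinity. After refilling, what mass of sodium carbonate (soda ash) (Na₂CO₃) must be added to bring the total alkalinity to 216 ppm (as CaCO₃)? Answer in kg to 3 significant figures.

After draining 21% and refilling: 218 × 0.79 + 38 × 0.21 = 180.2 ppm.
Deficit to target: 216 − 180.2 = 35.8 mg/L.
As CaCO₃: 35.8 mg/L × 576,000 L = 20,620 g; ÷ 50 g/eq ÷ 2 = 206.2 mol Na₂CO₃.
Mass: 206.2 × 106 = 21,860 g.

21.9 kg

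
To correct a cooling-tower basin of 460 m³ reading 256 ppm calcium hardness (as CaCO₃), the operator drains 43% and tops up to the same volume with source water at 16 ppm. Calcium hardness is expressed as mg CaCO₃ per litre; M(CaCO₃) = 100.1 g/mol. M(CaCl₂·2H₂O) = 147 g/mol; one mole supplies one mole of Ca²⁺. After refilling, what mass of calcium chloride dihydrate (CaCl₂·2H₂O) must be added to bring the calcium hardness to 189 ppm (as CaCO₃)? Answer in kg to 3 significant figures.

24.5 kg

Volume: 460 m³ = 460,000 L.
After draining 43% and refilling: 256 × 0.57 + 16 × 0.43 = 152.8 ppm.
Deficit to target: 189 − 152.8 = 36.2 mg/L.
As CaCO₃: 36.2 mg/L × 460,000 L = 16,650 g; ÷ 100.1 = 166.4 mol Ca²⁺.
Mass: 166.4 × 147 = 24,450 g.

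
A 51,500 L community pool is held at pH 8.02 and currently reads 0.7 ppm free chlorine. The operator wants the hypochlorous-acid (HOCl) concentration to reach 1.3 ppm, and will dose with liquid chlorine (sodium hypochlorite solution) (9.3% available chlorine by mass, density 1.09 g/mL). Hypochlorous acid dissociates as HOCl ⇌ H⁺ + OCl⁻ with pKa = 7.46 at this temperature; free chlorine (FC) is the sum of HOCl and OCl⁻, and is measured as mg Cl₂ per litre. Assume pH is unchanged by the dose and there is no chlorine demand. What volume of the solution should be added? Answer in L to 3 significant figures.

2.70 L

[OCl⁻]/[HOCl] = 10^(pH − pKa) = 10^(8.02 − 7.46) = 3.631; fraction as HOCl = 1/(1 + 3.631) = 0.2159.
Free chlorine required for 1.3 ppm HOCl: 1.3 / 0.2159 = 6.02 ppm.
FC to add: 6.02 − 0.7 = 5.32 mg/L as Cl₂.
Cl₂ equivalent: 5.32 mg/L × 51,500 L = 274 g.
Product at 9.3% available Cl: 274 / 0.093 = 2946 g.
Volume: 2946 g ÷ 1.09 g/mL = 2703 mL.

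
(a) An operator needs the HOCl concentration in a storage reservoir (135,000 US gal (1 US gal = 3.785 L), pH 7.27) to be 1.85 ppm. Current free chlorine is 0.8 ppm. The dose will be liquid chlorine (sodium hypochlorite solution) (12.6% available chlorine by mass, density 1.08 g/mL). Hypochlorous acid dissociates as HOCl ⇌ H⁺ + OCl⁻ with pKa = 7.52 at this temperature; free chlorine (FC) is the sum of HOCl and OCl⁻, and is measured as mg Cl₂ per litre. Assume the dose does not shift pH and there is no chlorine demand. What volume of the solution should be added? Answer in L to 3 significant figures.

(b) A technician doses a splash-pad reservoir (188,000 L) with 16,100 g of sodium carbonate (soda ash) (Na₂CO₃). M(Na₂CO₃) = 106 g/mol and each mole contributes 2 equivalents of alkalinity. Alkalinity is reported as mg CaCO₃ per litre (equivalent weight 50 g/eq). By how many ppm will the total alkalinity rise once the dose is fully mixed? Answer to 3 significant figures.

(a) Volume: 135,000 US gal × 3.785 L/gal = 510,975 L.
(a) [OCl⁻]/[HOCl] = 10^(pH − pKa) = 10^(7.27 − 7.52) = 0.5623; fraction as HOCl = 1/(1 + 0.5623) = 0.6401.
(a) Free chlorine required for 1.85 ppm HOCl: 1.85 / 0.6401 = 2.89 ppm.
(a) FC to add: 2.89 − 0.8 = 2.09 mg/L as Cl₂.
(a) Cl₂ equivalent: 2.09 mg/L × 510,975 L = 1068 g.
(a) Product at 12.6% available Cl: 1068 / 0.126 = 8477 g.
(a) Volume: 8477 g ÷ 1.08 g/mL = 7849 mL.

(b) Moles of Na₂CO₃: 16,100 g ÷ 106 g/mol = 151.9 mol → 303.8 eq of alkalinity.
(b) As CaCO₃: 303.8 eq × 50 g/eq = 15,190 g.
(b) Rise: 15,190 g / 188,000 L × 1000 = 80.79 mg/L.

(a) 7.85 L; (b) 80.8 ppm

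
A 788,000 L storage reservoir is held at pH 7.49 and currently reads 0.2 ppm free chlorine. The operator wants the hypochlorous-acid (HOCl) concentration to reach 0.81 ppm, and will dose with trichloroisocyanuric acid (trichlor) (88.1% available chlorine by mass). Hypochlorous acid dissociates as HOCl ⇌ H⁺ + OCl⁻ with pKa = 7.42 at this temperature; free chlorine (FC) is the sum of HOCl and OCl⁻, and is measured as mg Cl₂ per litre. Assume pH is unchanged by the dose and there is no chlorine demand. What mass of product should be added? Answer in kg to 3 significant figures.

[OCl⁻]/[HOCl] = 10^(pH − pKa) = 10^(7.49 − 7.42) = 1.175; fraction as HOCl = 1/(1 + 1.175) = 0.4598.
Free chlorine required for 0.81 ppm HOCl: 0.81 / 0.4598 = 1.762 ppm.
FC to add: 1.762 − 0.2 = 1.562 mg/L as Cl₂.
Cl₂ equivalent: 1.562 mg/L × 788,000 L = 1231 g.
Product at 88.1% available Cl: 1231 / 0.881 = 1397 g.

1.40 kg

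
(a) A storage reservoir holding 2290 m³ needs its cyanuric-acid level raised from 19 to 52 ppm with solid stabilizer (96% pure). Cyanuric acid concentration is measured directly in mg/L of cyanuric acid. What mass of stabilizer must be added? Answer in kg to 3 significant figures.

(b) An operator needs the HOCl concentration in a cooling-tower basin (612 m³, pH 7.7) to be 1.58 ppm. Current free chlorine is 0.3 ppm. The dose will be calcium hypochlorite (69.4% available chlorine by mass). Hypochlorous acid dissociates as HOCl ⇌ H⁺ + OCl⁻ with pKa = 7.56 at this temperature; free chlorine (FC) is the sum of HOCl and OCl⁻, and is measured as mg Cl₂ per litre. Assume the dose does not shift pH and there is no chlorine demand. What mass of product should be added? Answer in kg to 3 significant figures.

(a) 78.7 kg; (b) 3.05 kg

(a) Volume: 2290 m³ = 2,290,000 L.
(a) CYA to add: (52 − 19) = 33 mg/L × 2,290,000 L = 75,570 g cyanuric acid.
(a) At 96% purity: 75,570 / 0.96 = 78,720 g product.

(b) Volume: 612 m³ = 612,000 L.
(b) [OCl⁻]/[HOCl] = 10^(pH − pKa) = 10^(7.7 − 7.56) = 1.38; fraction as HOCl = 1/(1 + 1.38) = 0.4201.
(b) Free chlorine required for 1.58 ppm HOCl: 1.58 / 0.4201 = 3.761 ppm.
(b) FC to add: 3.761 − 0.3 = 3.461 mg/L as Cl₂.
(b) Cl₂ equivalent: 3.461 mg/L × 612,000 L = 2118 g.
(b) Product at 69.4% available Cl: 2118 / 0.694 = 3052 g.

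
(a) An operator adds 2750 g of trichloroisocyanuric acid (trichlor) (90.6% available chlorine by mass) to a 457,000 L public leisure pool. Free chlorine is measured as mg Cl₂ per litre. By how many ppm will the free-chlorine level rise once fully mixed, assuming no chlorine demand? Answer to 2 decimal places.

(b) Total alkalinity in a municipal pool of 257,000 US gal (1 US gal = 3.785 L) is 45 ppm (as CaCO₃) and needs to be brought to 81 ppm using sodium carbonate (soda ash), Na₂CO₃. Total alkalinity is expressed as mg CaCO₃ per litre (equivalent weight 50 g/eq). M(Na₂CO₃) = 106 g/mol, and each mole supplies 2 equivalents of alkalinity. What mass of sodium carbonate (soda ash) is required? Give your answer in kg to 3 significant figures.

(a) 5.45 ppm; (b) 37.1 kg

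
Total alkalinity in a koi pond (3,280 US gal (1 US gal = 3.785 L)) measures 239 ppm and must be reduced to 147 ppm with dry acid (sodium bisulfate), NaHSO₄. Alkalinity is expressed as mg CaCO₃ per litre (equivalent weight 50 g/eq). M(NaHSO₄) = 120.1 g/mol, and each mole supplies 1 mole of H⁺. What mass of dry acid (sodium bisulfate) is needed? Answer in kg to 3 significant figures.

Volume: 3,280 US gal × 3.785 L/gal = 12,415 L.
Alkalinity to neutralize: (239 − 147) = 92 mg/L as CaCO₃ × 12,415 L = 1142 g as CaCO₃.
Equivalents of H⁺ required: 1142 ÷ 50 g/eq = 22.84 eq = 22.84 mol NaHSO₄.
Mass of NaHSO₄: 22.84 × 120.1 = 2743 g.

2.74 kg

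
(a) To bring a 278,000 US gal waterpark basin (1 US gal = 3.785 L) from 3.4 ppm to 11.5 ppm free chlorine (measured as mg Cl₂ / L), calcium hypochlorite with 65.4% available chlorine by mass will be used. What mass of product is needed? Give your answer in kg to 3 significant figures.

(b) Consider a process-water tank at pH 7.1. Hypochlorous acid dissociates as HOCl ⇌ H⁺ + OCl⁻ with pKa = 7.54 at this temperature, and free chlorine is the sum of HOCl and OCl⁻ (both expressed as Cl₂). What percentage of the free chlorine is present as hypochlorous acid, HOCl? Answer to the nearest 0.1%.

(a) Volume: 278,000 US gal × 3.785 L/gal = 1,052,230 L.
(a) Chlorine deficit: 11.5 − 3.4 = 8.1 ppm = 8.1 mg/L as Cl₂.
(a) Cl₂ equivalent needed: 8.1 mg/L × 1,052,230 L = 8,523,000 mg = 8523 g.
(a) Product at 65.4% available chlorine: 8523 / 0.654 = 13,030 g.

(b) [OCl⁻]/[HOCl] = 10^(pH − pKa) = 10^(7.1 − 7.54) = 10^-0.44 = 0.3631.
(b) Fraction as HOCl = 1 / (1 + 0.3631) = 0.7336.

(a) 13.0 kg; (b) 73.4%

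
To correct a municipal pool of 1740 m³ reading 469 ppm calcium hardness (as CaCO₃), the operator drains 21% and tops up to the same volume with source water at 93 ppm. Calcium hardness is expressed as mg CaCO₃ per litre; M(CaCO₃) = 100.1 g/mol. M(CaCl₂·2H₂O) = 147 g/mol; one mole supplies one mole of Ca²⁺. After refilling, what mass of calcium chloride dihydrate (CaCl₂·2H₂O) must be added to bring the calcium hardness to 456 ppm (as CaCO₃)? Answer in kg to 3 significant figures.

169 kg

Volume: 1740 m³ = 1,740,000 L.
After draining 21% and refilling: 469 × 0.79 + 93 × 0.21 = 390.04 ppm.
Deficit to target: 456 − 390.04 = 65.96 mg/L.
As CaCO₃: 65.96 mg/L × 1,740,000 L = 114,800 g; ÷ 100.1 = 1147 mol Ca²⁺.
Mass: 1147 × 147 = 168,500 g.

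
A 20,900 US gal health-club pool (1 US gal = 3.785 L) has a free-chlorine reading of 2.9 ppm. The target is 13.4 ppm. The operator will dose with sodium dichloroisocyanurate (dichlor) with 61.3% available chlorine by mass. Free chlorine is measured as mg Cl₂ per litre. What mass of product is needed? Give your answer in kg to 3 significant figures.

1.36 kg

Volume: 20,900 US gal × 3.785 L/gal = 79,106 L.
Chlorine deficit: 13.4 − 2.9 = 10.5 ppm = 10.5 mg/L as Cl₂.
Cl₂ equivalent needed: 10.5 mg/L × 79,106 L = 830,600 mg = 830.6 g.
Product at 61.3% available chlorine: 830.6 / 0.613 = 1355 g.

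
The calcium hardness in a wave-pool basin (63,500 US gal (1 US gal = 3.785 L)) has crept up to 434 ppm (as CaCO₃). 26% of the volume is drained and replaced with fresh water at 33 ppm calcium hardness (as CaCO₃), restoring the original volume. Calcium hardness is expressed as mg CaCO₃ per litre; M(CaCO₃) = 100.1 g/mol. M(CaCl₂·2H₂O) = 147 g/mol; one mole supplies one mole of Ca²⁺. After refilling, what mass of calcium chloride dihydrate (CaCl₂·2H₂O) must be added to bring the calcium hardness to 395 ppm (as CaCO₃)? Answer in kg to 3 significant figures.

Volume: 63,500 US gal × 3.785 L/gal = 240,348 L.
After draining 26% and refilling: 434 × 0.74 + 33 × 0.26 = 329.74 ppm.
Deficit to target: 395 − 329.74 = 65.26 mg/L.
As CaCO₃: 65.26 mg/L × 240,348 L = 15,690 g; ÷ 100.1 = 156.7 mol Ca²⁺.
Mass: 156.7 × 147 = 23,030 g.

23.0 kg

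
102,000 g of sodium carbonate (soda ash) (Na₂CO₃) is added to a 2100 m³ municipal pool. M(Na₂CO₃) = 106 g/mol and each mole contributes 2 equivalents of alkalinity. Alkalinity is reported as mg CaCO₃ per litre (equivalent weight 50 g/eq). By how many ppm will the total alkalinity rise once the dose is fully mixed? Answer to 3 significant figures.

45.8 ppm

Volume: 2100 m³ = 2,100,000 L.
Moles of Na₂CO₃: 102,000 g ÷ 106 g/mol = 962.3 mol → 1925 eq of alkalinity.
As CaCO₃: 1925 eq × 50 g/eq = 96,230 g.
Rise: 96,230 g / 2,100,000 L × 1000 = 45.82 mg/L.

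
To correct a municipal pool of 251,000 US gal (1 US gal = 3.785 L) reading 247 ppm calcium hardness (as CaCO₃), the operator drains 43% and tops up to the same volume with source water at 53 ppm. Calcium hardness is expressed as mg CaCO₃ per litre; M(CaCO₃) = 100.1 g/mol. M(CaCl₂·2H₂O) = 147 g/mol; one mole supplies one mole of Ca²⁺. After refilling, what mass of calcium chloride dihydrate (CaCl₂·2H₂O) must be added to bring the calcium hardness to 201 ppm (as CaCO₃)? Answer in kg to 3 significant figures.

52.2 kg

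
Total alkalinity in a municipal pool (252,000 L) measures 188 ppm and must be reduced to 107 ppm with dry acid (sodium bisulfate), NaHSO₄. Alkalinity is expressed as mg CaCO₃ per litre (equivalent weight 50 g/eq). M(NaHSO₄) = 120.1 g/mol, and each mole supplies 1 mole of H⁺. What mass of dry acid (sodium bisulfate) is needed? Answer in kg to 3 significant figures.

Alkalinity to neutralize: (188 − 107) = 81 mg/L as CaCO₃ × 252,000 L = 20,410 g as CaCO₃.
Equivalents of H⁺ required: 20,410 ÷ 50 g/eq = 408.2 eq = 408.2 mol NaHSO₄.
Mass of NaHSO₄: 408.2 × 120.1 = 49,030 g.

49.0 kg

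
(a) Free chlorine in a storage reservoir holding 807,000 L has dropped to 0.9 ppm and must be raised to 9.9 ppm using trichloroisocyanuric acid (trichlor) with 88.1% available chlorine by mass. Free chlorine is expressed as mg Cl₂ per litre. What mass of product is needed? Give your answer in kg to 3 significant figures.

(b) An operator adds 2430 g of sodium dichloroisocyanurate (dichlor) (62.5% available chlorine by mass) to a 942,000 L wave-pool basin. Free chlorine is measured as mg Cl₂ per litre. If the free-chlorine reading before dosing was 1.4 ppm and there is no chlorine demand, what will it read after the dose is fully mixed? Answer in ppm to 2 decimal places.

(a) Chlorine deficit: 9.9 − 0.9 = 9 ppm = 9 mg/L as Cl₂.
(a) Cl₂ equivalent needed: 9 mg/L × 807,000 L = 7,263,000 mg = 7263 g.
(a) Product at 88.1% available chlorine: 7263 / 0.881 = 8244 g.

(b) Available chlorine delivered: 2430 g × 0.625 = 1519 g as Cl₂.
(b) Concentration rise: 1519 g / 942,000 L = 1.612 mg/L = 1.61 ppm.
(b) Final FC: 1.4 + 1.61 = 3.01 ppm.

(a) 8.24 kg; (b) 3.01 ppm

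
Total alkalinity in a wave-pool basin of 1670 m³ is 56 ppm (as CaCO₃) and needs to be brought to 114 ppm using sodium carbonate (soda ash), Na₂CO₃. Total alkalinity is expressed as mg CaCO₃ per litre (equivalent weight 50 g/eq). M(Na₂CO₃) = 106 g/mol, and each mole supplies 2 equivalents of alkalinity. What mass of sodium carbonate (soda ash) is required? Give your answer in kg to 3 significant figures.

Volume: 1670 m³ = 1,670,000 L.
Alkalinity to add: (114 − 56) = 58 mg/L as CaCO₃ × 1,670,000 L = 96,860 g as CaCO₃.
Equivalents: 96,860 g ÷ 50 g/eq = 1937 eq.
Each mole of Na₂CO₃ supplies 2 eq, so 1937 / 2 = 968.6 mol.
Mass: 968.6 mol × 106 g/mol = 102,700 g.

103 kg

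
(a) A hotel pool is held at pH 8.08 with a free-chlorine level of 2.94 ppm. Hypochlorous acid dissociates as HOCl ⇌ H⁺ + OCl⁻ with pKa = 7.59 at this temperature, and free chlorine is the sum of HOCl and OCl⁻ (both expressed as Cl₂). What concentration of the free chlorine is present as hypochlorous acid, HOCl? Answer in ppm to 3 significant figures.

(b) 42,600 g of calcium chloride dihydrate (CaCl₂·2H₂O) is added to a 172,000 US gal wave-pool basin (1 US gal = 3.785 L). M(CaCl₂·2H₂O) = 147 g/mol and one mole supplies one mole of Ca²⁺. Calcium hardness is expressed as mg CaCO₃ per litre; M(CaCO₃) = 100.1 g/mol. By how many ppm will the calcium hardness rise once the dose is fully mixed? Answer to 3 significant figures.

(a) [OCl⁻]/[HOCl] = 10^(pH − pKa) = 10^(8.08 − 7.59) = 10^0.49 = 3.09.
(a) Fraction as HOCl = 1 / (1 + 3.09) = 0.2445.
(a) HOCl = 0.2445 × 2.94 ppm = 0.7188 ppm.

(b) Volume: 172,000 US gal × 3.785 L/gal = 651,020 L.
(b) Moles of Ca²⁺: 42,600 g ÷ 147 g/mol = 289.8 mol.
(b) As CaCO₃: 289.8 mol × 100.1 g/mol = 29,010 g.
(b) Rise: 29,010 g / 651,020 L × 1000 = 44.56 mg/L.

(a) 0.719 ppm; (b) 44.6 ppm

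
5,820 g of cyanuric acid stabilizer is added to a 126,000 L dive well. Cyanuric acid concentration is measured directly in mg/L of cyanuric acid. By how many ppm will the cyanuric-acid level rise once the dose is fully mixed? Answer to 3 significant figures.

46.2 ppm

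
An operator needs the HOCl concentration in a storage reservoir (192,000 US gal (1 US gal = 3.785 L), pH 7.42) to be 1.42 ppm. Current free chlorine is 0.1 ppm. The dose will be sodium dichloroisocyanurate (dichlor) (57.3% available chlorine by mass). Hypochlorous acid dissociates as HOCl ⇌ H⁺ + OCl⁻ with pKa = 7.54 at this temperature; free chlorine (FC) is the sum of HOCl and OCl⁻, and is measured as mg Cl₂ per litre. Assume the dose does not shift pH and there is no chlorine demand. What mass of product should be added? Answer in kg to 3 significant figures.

3.04 kg

Volume: 192,000 US gal × 3.785 L/gal = 726,720 L.
[OCl⁻]/[HOCl] = 10^(pH − pKa) = 10^(7.42 − 7.54) = 0.7586; fraction as HOCl = 1/(1 + 0.7586) = 0.5686.
Free chlorine required for 1.42 ppm HOCl: 1.42 / 0.5686 = 2.497 ppm.
FC to add: 2.497 − 0.1 = 2.397 mg/L as Cl₂.
Cl₂ equivalent: 2.397 mg/L × 726,720 L = 1742 g.
Product at 57.3% available Cl: 1742 / 0.573 = 3040 g.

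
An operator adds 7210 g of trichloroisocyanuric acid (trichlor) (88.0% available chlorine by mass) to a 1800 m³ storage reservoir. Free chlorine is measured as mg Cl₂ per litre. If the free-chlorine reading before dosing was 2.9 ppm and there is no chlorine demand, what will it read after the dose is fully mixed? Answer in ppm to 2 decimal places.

6.42 ppm

Volume: 1800 m³ = 1,800,000 L.
Available chlorine delivered: 7210 g × 0.88 = 6345 g as Cl₂.
Concentration rise: 6345 g / 1,800,000 L = 3.525 mg/L = 3.52 ppm.
Final FC: 2.9 + 3.52 = 6.42 ppm.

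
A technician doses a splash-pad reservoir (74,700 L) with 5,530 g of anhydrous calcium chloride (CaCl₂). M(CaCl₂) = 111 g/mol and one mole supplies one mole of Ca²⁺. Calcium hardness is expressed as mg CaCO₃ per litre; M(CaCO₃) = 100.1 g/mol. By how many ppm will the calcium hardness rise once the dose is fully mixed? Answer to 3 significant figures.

Moles of Ca²⁺: 5,530 g ÷ 111 g/mol = 49.82 mol.
As CaCO₃: 49.82 mol × 100.1 g/mol = 4987 g.
Rise: 4987 g / 74,700 L × 1000 = 66.76 mg/L.

66.8 ppm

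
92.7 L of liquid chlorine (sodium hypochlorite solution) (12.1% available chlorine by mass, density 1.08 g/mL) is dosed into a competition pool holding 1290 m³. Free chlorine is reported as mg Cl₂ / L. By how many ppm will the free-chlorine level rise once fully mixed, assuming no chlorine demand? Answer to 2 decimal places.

9.39 ppm

Volume: 1290 m³ = 1,290,000 L.
Mass of solution: 92.7 L × 1000 mL/L × 1.08 g/mL = 100,100 g.
Available chlorine delivered: 100,100 g × 0.121 = 12,110 g as Cl₂.
Concentration rise: 12,110 g / 1,290,000 L = 9.391 mg/L = 9.39 ppm.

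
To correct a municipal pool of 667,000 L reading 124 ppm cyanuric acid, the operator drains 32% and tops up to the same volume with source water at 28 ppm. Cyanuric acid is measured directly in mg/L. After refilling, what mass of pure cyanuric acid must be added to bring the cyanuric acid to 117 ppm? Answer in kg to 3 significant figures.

15.8 kg

After draining 32% and refilling: 124 × 0.68 + 28 × 0.32 = 93.28 ppm.
Deficit to target: 117 − 93.28 = 23.72 mg/L.
Mass: 23.72 mg/L × 667,000 L = 15,820 g cyanuric acid.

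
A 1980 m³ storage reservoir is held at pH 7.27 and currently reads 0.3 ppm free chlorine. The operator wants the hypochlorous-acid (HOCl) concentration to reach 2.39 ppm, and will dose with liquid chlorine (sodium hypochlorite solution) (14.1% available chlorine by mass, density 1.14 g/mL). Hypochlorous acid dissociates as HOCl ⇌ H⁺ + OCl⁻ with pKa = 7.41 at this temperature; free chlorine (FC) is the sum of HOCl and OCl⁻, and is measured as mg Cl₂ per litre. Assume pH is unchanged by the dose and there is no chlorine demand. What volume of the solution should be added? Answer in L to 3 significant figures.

Volume: 1980 m³ = 1,980,000 L.
[OCl⁻]/[HOCl] = 10^(pH − pKa) = 10^(7.27 − 7.41) = 0.7244; fraction as HOCl = 1/(1 + 0.7244) = 0.5799.
Free chlorine required for 2.39 ppm HOCl: 2.39 / 0.5799 = 4.121 ppm.
FC to add: 4.121 − 0.3 = 3.821 mg/L as Cl₂.
Cl₂ equivalent: 3.821 mg/L × 1,980,000 L = 7566 g.
Product at 14.1% available Cl: 7566 / 0.141 = 53,660 g.
Volume: 53,660 g ÷ 1.14 g/mL = 47,070 mL.

47.1 L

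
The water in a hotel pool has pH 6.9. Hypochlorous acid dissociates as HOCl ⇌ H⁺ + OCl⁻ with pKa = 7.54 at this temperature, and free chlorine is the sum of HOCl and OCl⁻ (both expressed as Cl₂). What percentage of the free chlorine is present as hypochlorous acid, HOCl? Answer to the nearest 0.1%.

81.4%

[OCl⁻]/[HOCl] = 10^(pH − pKa) = 10^(6.9 − 7.54) = 10^-0.64 = 0.2291.
Fraction as HOCl = 1 / (1 + 0.2291) = 0.8136.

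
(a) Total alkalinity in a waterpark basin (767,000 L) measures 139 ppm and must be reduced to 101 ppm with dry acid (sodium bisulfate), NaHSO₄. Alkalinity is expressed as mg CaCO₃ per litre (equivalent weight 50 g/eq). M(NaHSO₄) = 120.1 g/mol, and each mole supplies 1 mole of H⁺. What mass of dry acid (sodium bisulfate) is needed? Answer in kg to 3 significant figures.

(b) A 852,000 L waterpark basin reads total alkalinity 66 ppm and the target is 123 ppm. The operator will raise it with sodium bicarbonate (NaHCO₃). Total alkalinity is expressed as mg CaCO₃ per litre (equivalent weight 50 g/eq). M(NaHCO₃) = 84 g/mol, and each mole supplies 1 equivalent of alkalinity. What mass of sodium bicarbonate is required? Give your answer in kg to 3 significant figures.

(a) Alkalinity to neutralize: (139 − 101) = 38 mg/L as CaCO₃ × 767,000 L = 29,150 g as CaCO₃.
(a) Equivalents of H⁺ required: 29,150 ÷ 50 g/eq = 582.9 eq = 582.9 mol NaHSO₄.
(a) Mass of NaHSO₄: 582.9 × 120.1 = 70,010 g.

(b) Alkalinity to add: (123 − 66) = 57 mg/L as CaCO₃ × 852,000 L = 48,560 g as CaCO₃.
(b) Equivalents: 48,560 g ÷ 50 g/eq = 971.3 eq.
(b) NaHCO₃ supplies 1 eq per mole → 971.3 mol.
(b) Mass: 971.3 mol × 84 g/mol = 81,590 g.

(a) 70.0 kg; (b) 81.6 kg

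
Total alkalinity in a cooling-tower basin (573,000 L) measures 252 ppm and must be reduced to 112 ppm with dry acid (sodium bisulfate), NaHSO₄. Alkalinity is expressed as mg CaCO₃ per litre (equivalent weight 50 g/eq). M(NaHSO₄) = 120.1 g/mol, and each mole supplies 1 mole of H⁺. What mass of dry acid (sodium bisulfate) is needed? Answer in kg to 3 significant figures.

193 kg

Alkalinity to neutralize: (252 − 112) = 140 mg/L as CaCO₃ × 573,000 L = 80,220 g as CaCO₃.
Equivalents of H⁺ required: 80,220 ÷ 50 g/eq = 1604 eq = 1604 mol NaHSO₄.
Mass of NaHSO₄: 1604 × 120.1 = 192,700 g.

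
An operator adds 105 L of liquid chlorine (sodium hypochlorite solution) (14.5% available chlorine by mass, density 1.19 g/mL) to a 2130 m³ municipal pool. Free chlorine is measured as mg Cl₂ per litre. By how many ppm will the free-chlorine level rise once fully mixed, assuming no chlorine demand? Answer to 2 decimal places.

8.51 ppm

Volume: 2130 m³ = 2,130,000 L.
Mass of solution: 105 L × 1000 mL/L × 1.19 g/mL = 125,000 g.
Available chlorine delivered: 125,000 g × 0.145 = 18,120 g as Cl₂.
Concentration rise: 18,120 g / 2,130,000 L = 8.506 mg/L = 8.51 ppm.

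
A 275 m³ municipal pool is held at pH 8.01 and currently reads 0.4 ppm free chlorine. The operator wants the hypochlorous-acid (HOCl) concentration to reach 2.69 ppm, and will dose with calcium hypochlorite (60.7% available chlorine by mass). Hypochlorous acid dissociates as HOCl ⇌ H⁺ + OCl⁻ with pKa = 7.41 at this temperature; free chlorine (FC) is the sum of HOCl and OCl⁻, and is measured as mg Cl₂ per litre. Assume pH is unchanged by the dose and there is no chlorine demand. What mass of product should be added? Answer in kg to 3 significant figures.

Volume: 275 m³ = 275,000 L.
[OCl⁻]/[HOCl] = 10^(pH − pKa) = 10^(8.01 − 7.41) = 3.981; fraction as HOCl = 1/(1 + 3.981) = 0.2008.
Free chlorine required for 2.69 ppm HOCl: 2.69 / 0.2008 = 13.4 ppm.
FC to add: 13.4 − 0.4 = 13 mg/L as Cl₂.
Cl₂ equivalent: 13 mg/L × 275,000 L = 3575 g.
Product at 60.7% available Cl: 3575 / 0.607 = 5889 g.

5.89 kg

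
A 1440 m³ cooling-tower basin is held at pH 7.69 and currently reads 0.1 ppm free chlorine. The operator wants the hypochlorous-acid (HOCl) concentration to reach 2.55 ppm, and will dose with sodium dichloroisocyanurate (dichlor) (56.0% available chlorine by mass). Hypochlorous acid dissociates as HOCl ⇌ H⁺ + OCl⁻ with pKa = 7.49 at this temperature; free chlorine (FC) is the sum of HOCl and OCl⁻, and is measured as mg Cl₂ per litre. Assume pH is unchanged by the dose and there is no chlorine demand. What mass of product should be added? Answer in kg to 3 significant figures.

16.7 kg

Volume: 1440 m³ = 1,440,000 L.
[OCl⁻]/[HOCl] = 10^(pH − pKa) = 10^(7.69 − 7.49) = 1.585; fraction as HOCl = 1/(1 + 1.585) = 0.3869.
Free chlorine required for 2.55 ppm HOCl: 2.55 / 0.3869 = 6.591 ppm.
FC to add: 6.591 − 0.1 = 6.491 mg/L as Cl₂.
Cl₂ equivalent: 6.491 mg/L × 1,440,000 L = 9348 g.
Product at 56.0% available Cl: 9348 / 0.56 = 16,690 g.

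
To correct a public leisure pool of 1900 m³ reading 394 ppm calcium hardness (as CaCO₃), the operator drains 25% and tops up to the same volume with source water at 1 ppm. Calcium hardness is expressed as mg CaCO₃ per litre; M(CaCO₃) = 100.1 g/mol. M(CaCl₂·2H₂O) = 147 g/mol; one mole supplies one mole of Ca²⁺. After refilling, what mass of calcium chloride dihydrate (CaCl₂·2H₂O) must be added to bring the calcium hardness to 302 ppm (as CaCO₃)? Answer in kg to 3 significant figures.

Volume: 1900 m³ = 1,900,000 L.
After draining 25% and refilling: 394 × 0.75 + 1 × 0.25 = 295.75 ppm.
Deficit to target: 302 − 295.75 = 6.25 mg/L.
As CaCO₃: 6.25 mg/L × 1,900,000 L = 11,880 g; ÷ 100.1 = 118.6 mol Ca²⁺.
Mass: 118.6 × 147 = 17,440 g.

17.4 kg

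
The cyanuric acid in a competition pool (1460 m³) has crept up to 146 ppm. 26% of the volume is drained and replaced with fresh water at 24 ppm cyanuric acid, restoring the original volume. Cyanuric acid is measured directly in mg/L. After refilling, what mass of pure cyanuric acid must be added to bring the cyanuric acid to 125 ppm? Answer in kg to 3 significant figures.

15.7 kg

Volume: 1460 m³ = 1,460,000 L.
After draining 26% and refilling: 146 × 0.74 + 24 × 0.26 = 114.28 ppm.
Deficit to target: 125 − 114.28 = 10.72 mg/L.
Mass: 10.72 mg/L × 1,460,000 L = 15,650 g cyanuric acid.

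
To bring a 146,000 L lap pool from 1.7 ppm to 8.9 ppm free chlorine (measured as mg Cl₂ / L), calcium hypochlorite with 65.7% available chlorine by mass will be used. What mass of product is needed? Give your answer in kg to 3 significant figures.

Chlorine deficit: 8.9 − 1.7 = 7.2 ppm = 7.2 mg/L as Cl₂.
Cl₂ equivalent needed: 7.2 mg/L × 146,000 L = 1,051,000 mg = 1051 g.
Product at 65.7% available chlorine: 1051 / 0.657 = 1600 g.

1.60 kg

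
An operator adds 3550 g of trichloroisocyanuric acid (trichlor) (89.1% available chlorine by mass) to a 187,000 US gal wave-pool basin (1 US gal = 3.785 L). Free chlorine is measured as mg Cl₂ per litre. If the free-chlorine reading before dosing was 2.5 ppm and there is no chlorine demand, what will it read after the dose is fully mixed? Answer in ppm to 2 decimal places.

Volume: 187,000 US gal × 3.785 L/gal = 707,795 L.
Available chlorine delivered: 3550 g × 0.891 = 3163 g as Cl₂.
Concentration rise: 3163 g / 707,795 L = 4.469 mg/L = 4.47 ppm.
Final FC: 2.5 + 4.47 = 6.97 ppm.

6.97 ppm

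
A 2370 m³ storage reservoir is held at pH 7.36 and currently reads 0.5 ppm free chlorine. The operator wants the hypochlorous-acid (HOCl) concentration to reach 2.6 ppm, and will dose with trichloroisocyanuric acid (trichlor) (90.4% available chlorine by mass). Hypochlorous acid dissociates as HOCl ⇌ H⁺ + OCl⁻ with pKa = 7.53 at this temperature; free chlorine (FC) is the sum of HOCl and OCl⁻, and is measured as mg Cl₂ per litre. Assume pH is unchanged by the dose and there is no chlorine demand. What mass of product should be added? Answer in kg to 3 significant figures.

Volume: 2370 m³ = 2,370,000 L.
[OCl⁻]/[HOCl] = 10^(pH − pKa) = 10^(7.36 − 7.53) = 0.6761; fraction as HOCl = 1/(1 + 0.6761) = 0.5966.
Free chlorine required for 2.6 ppm HOCl: 2.6 / 0.5966 = 4.358 ppm.
FC to add: 4.358 − 0.5 = 3.858 mg/L as Cl₂.
Cl₂ equivalent: 3.858 mg/L × 2,370,000 L = 9143 g.
Product at 90.4% available Cl: 9143 / 0.904 = 10,110 g.

10.1 kg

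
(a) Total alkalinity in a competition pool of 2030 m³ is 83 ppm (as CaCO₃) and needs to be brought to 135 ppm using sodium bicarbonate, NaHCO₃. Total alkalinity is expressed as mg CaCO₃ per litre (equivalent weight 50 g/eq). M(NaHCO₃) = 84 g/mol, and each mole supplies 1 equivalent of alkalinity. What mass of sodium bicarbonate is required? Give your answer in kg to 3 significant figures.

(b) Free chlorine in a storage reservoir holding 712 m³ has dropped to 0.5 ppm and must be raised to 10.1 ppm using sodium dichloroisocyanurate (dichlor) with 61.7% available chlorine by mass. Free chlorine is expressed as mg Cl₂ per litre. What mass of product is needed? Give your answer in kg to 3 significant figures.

(a) Volume: 2030 m³ = 2,030,000 L.
(a) Alkalinity to add: (135 − 83) = 52 mg/L as CaCO₃ × 2,030,000 L = 105,600 g as CaCO₃.
(a) Equivalents: 105,600 g ÷ 50 g/eq = 2111 eq.
(a) NaHCO₃ supplies 1 eq per mole → 2111 mol.
(a) Mass: 2111 mol × 84 g/mol = 177,300 g.

(b) Volume: 712 m³ = 712,000 L.
(b) Chlorine deficit: 10.1 − 0.5 = 9.6 ppm = 9.6 mg/L as Cl₂.
(b) Cl₂ equivalent needed: 9.6 mg/L × 712,000 L = 6,835,000 mg = 6835 g.
(b) Product at 61.7% available chlorine: 6835 / 0.617 = 11,080 g.

(a) 177 kg; (b) 11.1 kg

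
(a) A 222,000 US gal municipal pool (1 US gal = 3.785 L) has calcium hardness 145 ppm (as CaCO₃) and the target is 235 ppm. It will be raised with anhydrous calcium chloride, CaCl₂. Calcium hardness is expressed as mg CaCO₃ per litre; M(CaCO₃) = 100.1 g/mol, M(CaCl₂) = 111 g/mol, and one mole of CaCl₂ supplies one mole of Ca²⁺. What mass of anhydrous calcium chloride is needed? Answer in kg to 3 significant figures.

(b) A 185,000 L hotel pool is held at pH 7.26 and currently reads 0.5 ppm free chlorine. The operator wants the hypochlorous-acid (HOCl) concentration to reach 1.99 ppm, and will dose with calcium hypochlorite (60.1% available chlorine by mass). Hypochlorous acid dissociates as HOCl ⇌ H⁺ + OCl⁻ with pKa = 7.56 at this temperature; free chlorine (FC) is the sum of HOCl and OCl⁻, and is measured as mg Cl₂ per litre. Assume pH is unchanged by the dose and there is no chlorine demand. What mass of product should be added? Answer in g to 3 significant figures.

(a) Volume: 222,000 US gal × 3.785 L/gal = 840,270 L.
(a) Hardness to add: (235 − 145) = 90 mg/L as CaCO₃ × 840,270 L = 75,620 g as CaCO₃.
(a) Moles of Ca²⁺ (1 mol Ca²⁺ ≡ 1 mol CaCO₃): 75,620 / 100.1 g/mol = 755.5 mol.
(a) Mass of CaCl₂: 755.5 × 111 = 83,860 g.

(b) [OCl⁻]/[HOCl] = 10^(pH − pKa) = 10^(7.26 − 7.56) = 0.5012; fraction as HOCl = 1/(1 + 0.5012) = 0.6661.
(b) Free chlorine required for 1.99 ppm HOCl: 1.99 / 0.6661 = 2.987 ppm.
(b) FC to add: 2.987 − 0.5 = 2.487 mg/L as Cl₂.
(b) Cl₂ equivalent: 2.487 mg/L × 185,000 L = 460.2 g.
(b) Product at 60.1% available Cl: 460.2 / 0.601 = 765.7 g.

(a) 83.9 kg; (b) 766 g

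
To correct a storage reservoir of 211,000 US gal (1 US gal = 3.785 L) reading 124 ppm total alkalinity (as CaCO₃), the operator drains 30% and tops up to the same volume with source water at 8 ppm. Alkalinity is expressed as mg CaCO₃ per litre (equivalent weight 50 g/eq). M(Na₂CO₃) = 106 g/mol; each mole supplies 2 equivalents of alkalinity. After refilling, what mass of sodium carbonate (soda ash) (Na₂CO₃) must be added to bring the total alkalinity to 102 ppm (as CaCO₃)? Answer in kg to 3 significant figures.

Volume: 211,000 US gal × 3.785 L/gal = 798,635 L.
After draining 30% and refilling: 124 × 0.70 + 8 × 0.30 = 89.2 ppm.
Deficit to target: 102 − 89.2 = 12.8 mg/L.
As CaCO₃: 12.8 mg/L × 798,635 L = 10,220 g; ÷ 50 g/eq ÷ 2 = 102.2 mol Na₂CO₃.
Mass: 102.2 × 106 = 10,840 g.

10.8 kg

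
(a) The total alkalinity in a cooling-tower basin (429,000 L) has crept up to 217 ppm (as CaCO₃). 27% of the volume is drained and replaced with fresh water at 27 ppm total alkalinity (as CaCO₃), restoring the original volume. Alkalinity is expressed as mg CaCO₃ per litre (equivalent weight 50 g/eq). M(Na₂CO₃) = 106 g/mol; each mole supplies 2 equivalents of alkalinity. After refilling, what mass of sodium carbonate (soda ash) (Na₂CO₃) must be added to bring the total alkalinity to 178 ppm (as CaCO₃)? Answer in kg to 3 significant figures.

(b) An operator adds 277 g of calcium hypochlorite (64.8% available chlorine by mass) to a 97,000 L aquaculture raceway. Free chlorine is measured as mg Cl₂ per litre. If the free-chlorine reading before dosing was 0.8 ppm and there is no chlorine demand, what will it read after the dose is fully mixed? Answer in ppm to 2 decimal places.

(a) 5.59 kg; (b) 2.65 ppm

(a) After draining 27% and refilling: 217 × 0.73 + 27 × 0.27 = 165.7 ppm.
(a) Deficit to target: 178 − 165.7 = 12.3 mg/L.
(a) As CaCO₃: 12.3 mg/L × 429,000 L = 5277 g; ÷ 50 g/eq ÷ 2 = 52.77 mol Na₂CO₃.
(a) Mass: 52.77 × 106 = 5593 g.

(b) Available chlorine delivered: 277 g × 0.648 = 179.5 g as Cl₂.
(b) Concentration rise: 179.5 g / 97,000 L = 1.85 mg/L = 1.85 ppm.
(b) Final FC: 0.8 + 1.85 = 2.65 ppm.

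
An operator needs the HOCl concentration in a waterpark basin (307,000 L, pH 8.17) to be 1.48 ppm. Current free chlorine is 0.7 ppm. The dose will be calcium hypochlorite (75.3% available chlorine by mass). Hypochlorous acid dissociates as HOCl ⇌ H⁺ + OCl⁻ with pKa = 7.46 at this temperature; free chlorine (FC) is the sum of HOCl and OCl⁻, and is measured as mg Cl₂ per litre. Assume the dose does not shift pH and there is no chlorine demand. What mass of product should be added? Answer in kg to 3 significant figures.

[OCl⁻]/[HOCl] = 10^(pH − pKa) = 10^(8.17 − 7.46) = 5.129; fraction as HOCl = 1/(1 + 5.129) = 0.1632.
Free chlorine required for 1.48 ppm HOCl: 1.48 / 0.1632 = 9.07 ppm.
FC to add: 9.07 − 0.7 = 8.37 mg/L as Cl₂.
Cl₂ equivalent: 8.37 mg/L × 307,000 L = 2570 g.
Product at 75.3% available Cl: 2570 / 0.753 = 3413 g.

3.41 kg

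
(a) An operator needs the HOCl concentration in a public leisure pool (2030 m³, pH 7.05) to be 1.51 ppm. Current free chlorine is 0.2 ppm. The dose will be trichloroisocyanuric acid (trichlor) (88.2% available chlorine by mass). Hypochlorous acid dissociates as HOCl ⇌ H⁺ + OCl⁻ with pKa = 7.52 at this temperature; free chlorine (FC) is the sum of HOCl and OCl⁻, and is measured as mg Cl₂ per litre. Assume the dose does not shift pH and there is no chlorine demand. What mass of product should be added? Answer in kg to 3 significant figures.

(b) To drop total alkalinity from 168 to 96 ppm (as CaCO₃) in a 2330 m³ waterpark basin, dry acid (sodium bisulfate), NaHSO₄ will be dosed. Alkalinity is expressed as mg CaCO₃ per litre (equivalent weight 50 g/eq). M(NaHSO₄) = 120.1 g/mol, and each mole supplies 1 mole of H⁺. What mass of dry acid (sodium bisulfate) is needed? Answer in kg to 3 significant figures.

(a) 4.19 kg; (b) 403 kg

(a) Volume: 2030 m³ = 2,030,000 L.
(a) [OCl⁻]/[HOCl] = 10^(pH − pKa) = 10^(7.05 − 7.52) = 0.3388; fraction as HOCl = 1/(1 + 0.3388) = 0.7469.
(a) Free chlorine required for 1.51 ppm HOCl: 1.51 / 0.7469 = 2.022 ppm.
(a) FC to add: 2.022 − 0.2 = 1.822 mg/L as Cl₂.
(a) Cl₂ equivalent: 1.822 mg/L × 2,030,000 L = 3698 g.
(a) Product at 88.2% available Cl: 3698 / 0.882 = 4193 g.

(b) Volume: 2330 m³ = 2,330,000 L.
(b) Alkalinity to neutralize: (168 − 96) = 72 mg/L as CaCO₃ × 2,330,000 L = 167,800 g as CaCO₃.
(b) Equivalents of H⁺ required: 167,800 ÷ 50 g/eq = 3355 eq = 3355 mol NaHSO₄.
(b) Mass of NaHSO₄: 3355 × 120.1 = 403,000 g.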